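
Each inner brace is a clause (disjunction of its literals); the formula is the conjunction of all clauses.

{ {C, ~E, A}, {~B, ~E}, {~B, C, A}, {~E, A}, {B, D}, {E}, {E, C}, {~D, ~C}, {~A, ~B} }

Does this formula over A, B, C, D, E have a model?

Yes

(E) alone gives E = 1.
(~B) alone gives B = 0.
(A) alone gives A = 1.
(D) alone gives D = 1.
(~C) alone gives C = 0.
This assignment satisfies each clause.
A satisfying assignment: A: 1; B: 0; C: 0; D: 1; E: 1.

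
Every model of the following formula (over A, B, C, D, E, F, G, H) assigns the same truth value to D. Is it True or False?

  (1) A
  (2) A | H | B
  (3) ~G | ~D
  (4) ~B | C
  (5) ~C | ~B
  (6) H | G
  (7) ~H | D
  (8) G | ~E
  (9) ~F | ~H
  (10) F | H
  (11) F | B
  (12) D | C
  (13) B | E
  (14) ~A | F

False

Suppose D = 1.
Unit clause (A) forces A = 1.
Unit clause (~G) forces G = 0.
Unit clause (H) forces H = 1.
Unit clause (~E) forces E = 0.
Unit clause (~F) forces F = 0.
That conflicts with the unit clause (F).
So every satisfying assignment has D = False.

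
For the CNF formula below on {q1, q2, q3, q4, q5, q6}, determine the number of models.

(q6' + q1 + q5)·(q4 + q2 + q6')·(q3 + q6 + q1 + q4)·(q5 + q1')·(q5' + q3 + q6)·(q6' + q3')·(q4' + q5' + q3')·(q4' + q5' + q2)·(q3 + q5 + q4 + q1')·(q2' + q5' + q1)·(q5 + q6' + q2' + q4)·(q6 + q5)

There are 2^6 = 64 truth assignments over (q1, q2, q3, q4, q5, q6).
Split on q2. With q2 = 1, the clauses containing q2 are satisfied and q2' drops from the rest; 3 of the 2^5 = 32 assignments to the other variables satisfy what remains.
With q2 = 0, by the same count on the reduced clause set, 2 assignments work.
Total: 3 + 2 = 5.

5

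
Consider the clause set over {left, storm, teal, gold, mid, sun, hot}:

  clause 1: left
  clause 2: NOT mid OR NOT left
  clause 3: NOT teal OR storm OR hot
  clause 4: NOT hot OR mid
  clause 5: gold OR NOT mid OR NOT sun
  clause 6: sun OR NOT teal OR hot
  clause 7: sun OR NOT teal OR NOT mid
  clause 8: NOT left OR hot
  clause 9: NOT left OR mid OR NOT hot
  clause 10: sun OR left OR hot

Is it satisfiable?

The clause (left) is unit, so left = true.
The clause (NOT mid) is unit, so mid = false.
The clause (NOT hot) is unit, so hot = false.
Now (hot) is unsatisfied and unit — conflict.
No assignment satisfies every clause.

Unsatisfiable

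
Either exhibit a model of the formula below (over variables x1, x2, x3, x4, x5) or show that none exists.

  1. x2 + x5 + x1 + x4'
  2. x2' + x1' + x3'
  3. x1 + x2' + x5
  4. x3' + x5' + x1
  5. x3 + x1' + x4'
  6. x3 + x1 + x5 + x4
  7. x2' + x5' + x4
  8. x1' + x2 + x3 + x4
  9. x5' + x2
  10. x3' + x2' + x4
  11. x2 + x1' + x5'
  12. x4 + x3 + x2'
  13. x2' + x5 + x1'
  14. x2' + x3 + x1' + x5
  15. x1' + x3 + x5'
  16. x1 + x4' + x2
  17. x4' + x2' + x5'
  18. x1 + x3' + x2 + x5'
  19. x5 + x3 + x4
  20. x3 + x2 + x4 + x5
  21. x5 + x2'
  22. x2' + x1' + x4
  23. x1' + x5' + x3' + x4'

Branch on x5: set x5 = 0.
Unit clause (x2') forces x2 = 0.
Branch on x1: set x1 = 1.
Branch on x3: set x3 = 1.
All clauses hold; x4 can take either value.

x1 ↦ 1; x2 ↦ 0; x3 ↦ 1; x4 ↦ 1; x5 ↦ 0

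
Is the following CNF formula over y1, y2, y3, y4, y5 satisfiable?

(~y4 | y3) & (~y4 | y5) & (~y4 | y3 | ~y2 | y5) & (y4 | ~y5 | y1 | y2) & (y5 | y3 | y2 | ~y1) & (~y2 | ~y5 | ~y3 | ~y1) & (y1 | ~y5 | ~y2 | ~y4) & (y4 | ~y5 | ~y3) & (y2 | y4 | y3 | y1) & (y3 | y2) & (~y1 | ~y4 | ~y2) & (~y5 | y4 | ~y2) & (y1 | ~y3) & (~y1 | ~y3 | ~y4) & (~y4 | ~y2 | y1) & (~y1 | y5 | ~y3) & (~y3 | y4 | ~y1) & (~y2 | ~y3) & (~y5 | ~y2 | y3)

Yes

Case y4 = 0:
Case y5 = 0:
Case y3 = 0:
(y2) alone gives y2 = 1.
Every clause is now satisfied; y1 is unconstrained.
A satisfying assignment: y1=0,  y2=1,  y3=0,  y4=0,  y5=0.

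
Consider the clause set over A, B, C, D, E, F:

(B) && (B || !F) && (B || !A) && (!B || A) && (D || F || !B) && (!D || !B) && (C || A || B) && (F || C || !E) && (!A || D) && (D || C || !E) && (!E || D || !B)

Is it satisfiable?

(B) alone gives B = true.
(A) alone gives A = true.
(!D) alone gives D = false.
Now (D) is unsatisfied and unit — conflict.
No assignment satisfies every clause.

No, unsatisfiable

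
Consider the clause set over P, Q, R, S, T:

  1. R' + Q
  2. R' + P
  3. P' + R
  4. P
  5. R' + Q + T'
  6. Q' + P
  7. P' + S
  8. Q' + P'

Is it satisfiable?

Unsatisfiable

(P) alone gives P = 1.
(R) alone gives R = 1.
(Q) alone gives Q = 1.
Now (Q') is unsatisfied and unit — conflict.
No assignment satisfies every clause.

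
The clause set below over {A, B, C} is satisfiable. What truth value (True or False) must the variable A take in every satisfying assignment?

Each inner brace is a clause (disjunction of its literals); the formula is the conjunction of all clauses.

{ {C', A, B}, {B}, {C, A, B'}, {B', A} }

Suppose A = 0.
Unit clause (B) forces B = 1.
That conflicts with the unit clause (B').
So every satisfying assignment has A = True.

True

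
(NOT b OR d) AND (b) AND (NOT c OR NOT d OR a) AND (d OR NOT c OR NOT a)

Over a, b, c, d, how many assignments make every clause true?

3

There are 2^4 = 16 truth assignments over (a, b, c, d).
Check each against the 4 clauses (columns in the order a, b, c, d):
  F F F F  ✗ fails (b)
  F F F T  ✗ fails (b)
  F F T F  ✗ fails (b)
  F F T T  ✗ fails (b)
  F T F F  ✗ fails (NOT b OR d)
  F T F T  ✓ satisfies all
  F T T F  ✗ fails (NOT b OR d)
  F T T T  ✗ fails (NOT c OR NOT d OR a)
  T F F F  ✗ fails (b)
  T F F T  ✗ fails (b)
  T F T F  ✗ fails (b)
  T F T T  ✗ fails (b)
  T T F F  ✗ fails (NOT b OR d)
  T T F T  ✓ satisfies all
  T T T F  ✗ fails (NOT b OR d)
  T T T T  ✓ satisfies all
3 of the 16 rows are models.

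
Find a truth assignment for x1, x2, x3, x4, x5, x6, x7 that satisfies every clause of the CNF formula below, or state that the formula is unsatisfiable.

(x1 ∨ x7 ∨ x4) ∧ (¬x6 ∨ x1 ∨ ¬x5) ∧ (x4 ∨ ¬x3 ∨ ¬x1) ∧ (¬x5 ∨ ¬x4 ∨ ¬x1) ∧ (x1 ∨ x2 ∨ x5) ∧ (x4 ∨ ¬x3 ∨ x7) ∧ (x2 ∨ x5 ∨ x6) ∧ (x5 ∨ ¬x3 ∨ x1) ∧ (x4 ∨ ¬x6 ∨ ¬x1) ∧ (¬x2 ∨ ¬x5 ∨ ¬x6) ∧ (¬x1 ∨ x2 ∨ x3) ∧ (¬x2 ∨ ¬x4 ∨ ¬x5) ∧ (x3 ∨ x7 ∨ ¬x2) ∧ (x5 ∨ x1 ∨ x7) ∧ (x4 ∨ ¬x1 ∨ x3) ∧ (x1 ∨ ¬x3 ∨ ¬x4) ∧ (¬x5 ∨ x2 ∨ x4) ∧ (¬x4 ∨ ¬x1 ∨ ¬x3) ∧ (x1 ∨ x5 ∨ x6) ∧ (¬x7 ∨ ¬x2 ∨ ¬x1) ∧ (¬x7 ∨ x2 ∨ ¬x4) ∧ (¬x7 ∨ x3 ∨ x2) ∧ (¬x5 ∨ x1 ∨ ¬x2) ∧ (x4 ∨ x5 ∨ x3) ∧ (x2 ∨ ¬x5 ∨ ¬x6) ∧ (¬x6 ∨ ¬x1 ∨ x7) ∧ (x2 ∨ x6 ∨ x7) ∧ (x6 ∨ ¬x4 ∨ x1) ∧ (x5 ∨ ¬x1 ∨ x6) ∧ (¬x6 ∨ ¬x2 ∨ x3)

Try x1 = True.
Try x4 = True.
(¬x5) alone gives x5 = False.
(¬x3) alone gives x3 = False.
(x2) alone gives x2 = True.
(x7) alone gives x7 = True.
That conflicts with the unit clause (¬x7).
Undo x4 and try x4 = False.
(¬x3) alone gives x3 = False.
That conflicts with the unit clause (x3).
Both values of x4 lead to a conflict.
Undo x1 and try x1 = False.
Try x7 = True.
Try x6 = False.
(x5) alone gives x5 = True.
(¬x2) alone gives x2 = False.
(x4) alone gives x4 = True.
That conflicts with the unit clause (¬x4).
Undo x6 and try x6 = True.
(¬x5) alone gives x5 = False.
(x2) alone gives x2 = True.
(¬x3) alone gives x3 = False.
That conflicts with the unit clause (x3).
Both values of x6 lead to a conflict.
Undo x7 and try x7 = False.
(x4) alone gives x4 = True.
(x5) alone gives x5 = True.
(¬x6) alone gives x6 = False.
That conflicts with the unit clause (x6).
Both values of x7 lead to a conflict.
Both values of x1 lead to a conflict.

UNSATISFIABLE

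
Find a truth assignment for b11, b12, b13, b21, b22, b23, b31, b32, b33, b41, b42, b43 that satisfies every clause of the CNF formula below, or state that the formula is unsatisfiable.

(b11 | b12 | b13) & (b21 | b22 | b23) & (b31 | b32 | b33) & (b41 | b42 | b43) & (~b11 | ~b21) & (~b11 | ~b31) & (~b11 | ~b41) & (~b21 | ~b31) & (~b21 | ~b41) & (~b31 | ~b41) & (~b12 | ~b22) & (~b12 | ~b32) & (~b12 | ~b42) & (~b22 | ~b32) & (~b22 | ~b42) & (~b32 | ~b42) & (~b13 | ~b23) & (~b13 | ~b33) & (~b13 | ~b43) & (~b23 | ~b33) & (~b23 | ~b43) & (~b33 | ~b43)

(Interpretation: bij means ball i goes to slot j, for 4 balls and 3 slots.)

Try b11 = 0.
Try b12 = 1.
Unit clause (~b22) forces b22 = 0.
Unit clause (~b32) forces b32 = 0.
Unit clause (~b42) forces b42 = 0.
Try b21 = 1.
Unit clause (~b31) forces b31 = 0.
Unit clause (b33) forces b33 = 1.
Unit clause (~b41) forces b41 = 0.
Unit clause (b43) forces b43 = 1.
But (~b43) is also a unit clause — contradiction.
That branch fails; take b21 = 0 instead.
Unit clause (b23) forces b23 = 1.
Unit clause (~b13) forces b13 = 0.
Unit clause (~b33) forces b33 = 0.
Unit clause (b31) forces b31 = 1.
Unit clause (~b41) forces b41 = 0.
Unit clause (b43) forces b43 = 1.
But (~b43) is also a unit clause — contradiction.
Either choice for b21 ends in contradiction.
That branch fails; take b12 = 0 instead.
Unit clause (b13) forces b13 = 1.
Unit clause (~b23) forces b23 = 0.
Unit clause (~b33) forces b33 = 0.
Unit clause (~b43) forces b43 = 0.
Try b21 = 1.
Unit clause (~b31) forces b31 = 0.
Unit clause (b32) forces b32 = 1.
Unit clause (~b41) forces b41 = 0.
Unit clause (b42) forces b42 = 1.
But (~b42) is also a unit clause — contradiction.
That branch fails; take b21 = 0 instead.
Unit clause (b22) forces b22 = 1.
Unit clause (~b32) forces b32 = 0.
Unit clause (b31) forces b31 = 1.
Unit clause (~b41) forces b41 = 0.
Unit clause (b42) forces b42 = 1.
But (~b42) is also a unit clause — contradiction.
Either choice for b21 ends in contradiction.
Either choice for b12 ends in contradiction.
That branch fails; take b11 = 1 instead.
Unit clause (~b21) forces b21 = 0.
Unit clause (~b31) forces b31 = 0.
Unit clause (~b41) forces b41 = 0.
Try b22 = 1.
Unit clause (~b12) forces b12 = 0.
Unit clause (~b32) forces b32 = 0.
Unit clause (b33) forces b33 = 1.
Unit clause (~b42) forces b42 = 0.
Unit clause (b43) forces b43 = 1.
But (~b43) is also a unit clause — contradiction.
That branch fails; take b22 = 0 instead.
Unit clause (b23) forces b23 = 1.
Unit clause (~b13) forces b13 = 0.
Unit clause (~b33) forces b33 = 0.
Unit clause (b32) forces b32 = 1.
Unit clause (~b12) forces b12 = 0.
Unit clause (~b42) forces b42 = 0.
Unit clause (b43) forces b43 = 1.
But (~b43) is also a unit clause — contradiction.
Either choice for b22 ends in contradiction.
Either choice for b11 ends in contradiction.

UNSATISFIABLE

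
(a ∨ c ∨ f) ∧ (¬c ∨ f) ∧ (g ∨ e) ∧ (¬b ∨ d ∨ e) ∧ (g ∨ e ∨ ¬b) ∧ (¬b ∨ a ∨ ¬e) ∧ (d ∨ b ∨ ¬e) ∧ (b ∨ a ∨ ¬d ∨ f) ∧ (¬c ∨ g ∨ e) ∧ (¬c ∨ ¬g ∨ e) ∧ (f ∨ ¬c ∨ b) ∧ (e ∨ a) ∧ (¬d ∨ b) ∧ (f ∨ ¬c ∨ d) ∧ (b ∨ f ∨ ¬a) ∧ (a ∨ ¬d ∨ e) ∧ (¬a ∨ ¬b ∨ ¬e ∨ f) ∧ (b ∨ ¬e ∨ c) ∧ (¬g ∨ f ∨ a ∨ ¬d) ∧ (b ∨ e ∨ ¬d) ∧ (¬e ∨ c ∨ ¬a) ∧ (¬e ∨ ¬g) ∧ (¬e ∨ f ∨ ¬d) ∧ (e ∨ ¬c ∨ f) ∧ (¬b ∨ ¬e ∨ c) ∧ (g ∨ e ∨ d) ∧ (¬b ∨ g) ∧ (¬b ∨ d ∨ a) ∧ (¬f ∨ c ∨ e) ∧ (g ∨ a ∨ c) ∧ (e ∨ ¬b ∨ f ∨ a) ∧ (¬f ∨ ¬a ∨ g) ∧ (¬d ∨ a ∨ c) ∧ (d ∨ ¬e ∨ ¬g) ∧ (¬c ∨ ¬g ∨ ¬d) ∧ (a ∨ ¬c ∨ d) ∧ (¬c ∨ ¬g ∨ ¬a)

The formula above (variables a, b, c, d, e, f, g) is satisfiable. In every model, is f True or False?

False

Suppose f = True.
Suppose g = True.
The clause (¬e) is unit, so e = False.
The clause (¬c) is unit, so c = False.
Now (c) is unsatisfied and unit — conflict.
That branch fails; take g = False instead.
The clause (e) is unit, so e = True.
The clause (¬b) is unit, so b = False.
The clause (d) is unit, so d = True.
Now (¬d) is unsatisfied and unit — conflict.
Neither g = True nor g = False works.
So every satisfying assignment has f = False.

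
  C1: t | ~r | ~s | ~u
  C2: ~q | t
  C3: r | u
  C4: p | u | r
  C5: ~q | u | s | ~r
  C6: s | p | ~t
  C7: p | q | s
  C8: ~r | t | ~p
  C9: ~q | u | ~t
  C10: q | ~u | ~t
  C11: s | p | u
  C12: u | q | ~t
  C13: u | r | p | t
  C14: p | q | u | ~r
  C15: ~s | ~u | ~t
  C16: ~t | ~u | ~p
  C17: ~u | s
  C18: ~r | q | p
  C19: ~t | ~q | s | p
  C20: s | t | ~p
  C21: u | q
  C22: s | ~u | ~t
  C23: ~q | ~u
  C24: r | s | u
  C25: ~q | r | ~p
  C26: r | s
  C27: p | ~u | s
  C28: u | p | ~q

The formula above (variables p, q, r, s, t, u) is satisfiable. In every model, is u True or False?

True

Suppose u = 0.
The clause (r) is unit, so r = 1.
The clause (q) is unit, so q = 1.
The clause (t) is unit, so t = 1.
Now (~t) is unsatisfied and unit — conflict.
So every satisfying assignment has u = True.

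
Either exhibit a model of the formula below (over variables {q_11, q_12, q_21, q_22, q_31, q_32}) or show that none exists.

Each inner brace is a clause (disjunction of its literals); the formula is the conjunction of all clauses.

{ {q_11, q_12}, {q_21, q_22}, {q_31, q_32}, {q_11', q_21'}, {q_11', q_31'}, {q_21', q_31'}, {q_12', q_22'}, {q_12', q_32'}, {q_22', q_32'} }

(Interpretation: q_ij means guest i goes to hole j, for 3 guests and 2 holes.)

UNSATISFIABLE

Try q_11 = 1.
Unit clause (q_21') forces q_21 = 0.
Unit clause (q_22) forces q_22 = 1.
Unit clause (q_31') forces q_31 = 0.
Unit clause (q_32) forces q_32 = 1.
But (q_32') is also a unit clause — contradiction.
Backtrack on q_11: now try q_11 = 0.
Unit clause (q_12) forces q_12 = 1.
Unit clause (q_22') forces q_22 = 0.
Unit clause (q_21) forces q_21 = 1.
Unit clause (q_31') forces q_31 = 0.
Unit clause (q_32) forces q_32 = 1.
But (q_32') is also a unit clause — contradiction.
Either choice for q_11 ends in contradiction.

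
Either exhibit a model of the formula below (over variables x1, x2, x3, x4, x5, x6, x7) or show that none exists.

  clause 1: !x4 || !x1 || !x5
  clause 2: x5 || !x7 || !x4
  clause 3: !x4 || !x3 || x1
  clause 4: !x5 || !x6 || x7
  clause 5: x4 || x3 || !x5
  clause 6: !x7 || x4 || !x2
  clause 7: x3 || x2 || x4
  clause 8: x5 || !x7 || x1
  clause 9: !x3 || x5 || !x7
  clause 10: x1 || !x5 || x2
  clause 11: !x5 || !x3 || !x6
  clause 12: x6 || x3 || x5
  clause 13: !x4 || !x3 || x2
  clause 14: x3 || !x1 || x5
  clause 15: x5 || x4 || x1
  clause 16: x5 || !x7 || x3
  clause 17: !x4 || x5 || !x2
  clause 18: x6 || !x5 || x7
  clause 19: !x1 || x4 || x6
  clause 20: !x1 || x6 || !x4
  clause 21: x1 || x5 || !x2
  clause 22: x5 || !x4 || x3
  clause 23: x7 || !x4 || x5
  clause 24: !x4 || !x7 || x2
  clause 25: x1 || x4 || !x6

Branch on x4: set x4 = true.
Branch on x1: set x1 = false.
From the singleton clause (!x3), x3 = false.
From the singleton clause (x5), x5 = true.
From the singleton clause (x2), x2 = true.
Branch on x6: set x6 = false.
From the singleton clause (x7), x7 = true.
This assignment satisfies each clause.

x1=false; x2=true; x3=false; x4=true; x5=true; x6=false; x7=true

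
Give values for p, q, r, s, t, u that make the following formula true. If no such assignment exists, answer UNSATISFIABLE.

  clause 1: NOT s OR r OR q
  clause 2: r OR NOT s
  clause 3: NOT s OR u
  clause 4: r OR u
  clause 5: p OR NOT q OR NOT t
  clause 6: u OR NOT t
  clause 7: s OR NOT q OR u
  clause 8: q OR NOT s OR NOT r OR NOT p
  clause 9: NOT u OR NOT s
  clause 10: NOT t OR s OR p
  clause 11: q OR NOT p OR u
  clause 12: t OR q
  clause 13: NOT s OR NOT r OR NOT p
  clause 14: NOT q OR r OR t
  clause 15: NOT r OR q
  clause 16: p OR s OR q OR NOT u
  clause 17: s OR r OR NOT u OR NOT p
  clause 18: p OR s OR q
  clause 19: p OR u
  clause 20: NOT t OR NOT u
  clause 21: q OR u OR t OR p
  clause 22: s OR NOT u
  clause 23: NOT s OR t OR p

UNSATISFIABLE

Try r = true.
From the singleton clause (q), q = true.
Try s = false.
From the singleton clause (u), u = true.
That conflicts with the unit clause (NOT u).
So s must be the other value — set s = true.
From the singleton clause (u), u = true.
That conflicts with the unit clause (NOT u).
Neither s = true nor s = false works.
So r must be the other value — set r = false.
From the singleton clause (NOT s), s = false.
From the singleton clause (u), u = true.
That conflicts with the unit clause (NOT u).
Neither r = true nor r = false works.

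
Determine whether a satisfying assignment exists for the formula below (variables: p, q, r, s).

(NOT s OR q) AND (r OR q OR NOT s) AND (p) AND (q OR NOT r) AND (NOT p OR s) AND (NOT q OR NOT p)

(p) alone gives p = true.
(s) alone gives s = true.
(q) alone gives q = true.
But (NOT q) is also a unit clause — contradiction.
No assignment satisfies every clause.

Unsatisfiable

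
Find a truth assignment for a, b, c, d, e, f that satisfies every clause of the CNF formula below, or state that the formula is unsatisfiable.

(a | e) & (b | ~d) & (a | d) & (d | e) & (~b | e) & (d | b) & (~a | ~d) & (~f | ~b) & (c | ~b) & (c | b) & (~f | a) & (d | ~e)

Case a = 0:
From the singleton clause (e), e = 1.
From the singleton clause (d), d = 1.
From the singleton clause (b), b = 1.
From the singleton clause (~f), f = 0.
From the singleton clause (c), c = 1.
Every clause now holds.

a: 0,  b: 1,  c: 1,  d: 1,  e: 1,  f: 0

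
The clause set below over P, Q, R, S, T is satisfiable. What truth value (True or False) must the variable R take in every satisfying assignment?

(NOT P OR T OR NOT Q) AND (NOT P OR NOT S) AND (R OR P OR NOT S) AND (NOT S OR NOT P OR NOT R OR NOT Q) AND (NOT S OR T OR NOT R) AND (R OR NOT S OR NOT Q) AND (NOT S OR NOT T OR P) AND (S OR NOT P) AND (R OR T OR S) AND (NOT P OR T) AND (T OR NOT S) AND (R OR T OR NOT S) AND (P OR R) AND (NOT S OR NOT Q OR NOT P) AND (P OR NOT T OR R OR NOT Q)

True

Suppose R = false.
Unit clause (P) forces P = true.
Unit clause (NOT S) forces S = false.
But (S) is also a unit clause — contradiction.
So every satisfying assignment has R = True.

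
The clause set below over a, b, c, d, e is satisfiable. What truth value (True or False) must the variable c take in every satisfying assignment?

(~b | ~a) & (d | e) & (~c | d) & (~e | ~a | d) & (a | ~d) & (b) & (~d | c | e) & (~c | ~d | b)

Suppose c = 1.
Unit clause (d) forces d = 1.
Unit clause (a) forces a = 1.
Unit clause (~b) forces b = 0.
That conflicts with the unit clause (b).
So every satisfying assignment has c = False.

False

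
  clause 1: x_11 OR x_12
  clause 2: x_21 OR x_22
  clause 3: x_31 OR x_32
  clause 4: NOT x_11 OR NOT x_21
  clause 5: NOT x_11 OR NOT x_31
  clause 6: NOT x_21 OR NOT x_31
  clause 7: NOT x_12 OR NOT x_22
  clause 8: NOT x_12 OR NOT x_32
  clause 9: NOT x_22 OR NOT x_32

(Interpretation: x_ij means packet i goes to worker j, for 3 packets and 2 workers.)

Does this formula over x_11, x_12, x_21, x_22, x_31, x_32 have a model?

Unsatisfiable

Suppose x_11 = true.
From the singleton clause (NOT x_21), x_21 = false.
From the singleton clause (x_22), x_22 = true.
From the singleton clause (NOT x_31), x_31 = false.
From the singleton clause (x_32), x_32 = true.
Now (NOT x_32) is unsatisfied and unit — conflict.
That branch fails; take x_11 = false instead.
From the singleton clause (x_12), x_12 = true.
From the singleton clause (NOT x_22), x_22 = false.
From the singleton clause (x_21), x_21 = true.
From the singleton clause (NOT x_31), x_31 = false.
From the singleton clause (x_32), x_32 = true.
Now (NOT x_32) is unsatisfied and unit — conflict.
Neither x_11 = true nor x_11 = false works.
No assignment satisfies every clause.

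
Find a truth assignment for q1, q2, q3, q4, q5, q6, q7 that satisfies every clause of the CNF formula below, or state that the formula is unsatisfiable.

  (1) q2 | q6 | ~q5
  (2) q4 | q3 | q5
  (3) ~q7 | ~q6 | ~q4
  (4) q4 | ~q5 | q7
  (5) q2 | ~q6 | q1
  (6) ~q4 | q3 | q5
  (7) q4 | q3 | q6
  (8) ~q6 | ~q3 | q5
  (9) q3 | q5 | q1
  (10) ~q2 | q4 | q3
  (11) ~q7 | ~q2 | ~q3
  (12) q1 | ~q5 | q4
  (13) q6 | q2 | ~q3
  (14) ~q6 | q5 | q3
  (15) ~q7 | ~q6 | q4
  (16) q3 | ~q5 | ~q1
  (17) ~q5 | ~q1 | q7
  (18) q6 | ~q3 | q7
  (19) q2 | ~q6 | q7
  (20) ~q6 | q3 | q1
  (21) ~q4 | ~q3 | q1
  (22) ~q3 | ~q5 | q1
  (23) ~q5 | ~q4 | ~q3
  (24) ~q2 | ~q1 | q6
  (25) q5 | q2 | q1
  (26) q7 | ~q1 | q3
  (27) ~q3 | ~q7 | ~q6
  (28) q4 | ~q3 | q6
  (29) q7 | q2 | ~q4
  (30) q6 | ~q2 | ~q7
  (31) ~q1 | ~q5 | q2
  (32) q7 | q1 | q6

UNSATISFIABLE

Case q2 = 1:
Case q4 = 1:
Case q7 = 0:
Case q3 = 1:
Unit clause (q6) forces q6 = 1.
Unit clause (q5) forces q5 = 1.
That conflicts with the unit clause (~q5).
So q3 must be the other value — set q3 = 0.
Unit clause (q5) forces q5 = 1.
Unit clause (~q1) forces q1 = 0.
Unit clause (~q6) forces q6 = 0.
That conflicts with the unit clause (q6).
Both values of q3 lead to a conflict.
So q7 must be the other value — set q7 = 1.
Unit clause (~q6) forces q6 = 0.
That conflicts with the unit clause (q6).
Both values of q7 lead to a conflict.
So q4 must be the other value — set q4 = 0.
Unit clause (q3) forces q3 = 1.
Unit clause (~q7) forces q7 = 0.
Unit clause (~q5) forces q5 = 0.
Unit clause (~q6) forces q6 = 0.
That conflicts with the unit clause (q6).
Both values of q4 lead to a conflict.
So q2 must be the other value — set q2 = 0.
Case q6 = 1:
Unit clause (q1) forces q1 = 1.
Unit clause (q7) forces q7 = 1.
Unit clause (~q4) forces q4 = 0.
That conflicts with the unit clause (q4).
So q6 must be the other value — set q6 = 0.
Unit clause (~q5) forces q5 = 0.
Unit clause (~q3) forces q3 = 0.
Unit clause (q4) forces q4 = 1.
That conflicts with the unit clause (~q4).
Both values of q6 lead to a conflict.
Both values of q2 lead to a conflict.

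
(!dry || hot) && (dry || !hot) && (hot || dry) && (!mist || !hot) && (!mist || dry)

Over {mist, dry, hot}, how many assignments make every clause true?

There are 2^3 = 8 truth assignments over (mist, dry, hot).
Check each against the 5 clauses (columns in the order mist, dry, hot):
  F F F  ✗ fails (hot || dry)
  F F T  ✗ fails (dry || !hot)
  F T F  ✗ fails (!dry || hot)
  F T T  ✓ satisfies all
  T F F  ✗ fails (hot || dry)
  T F T  ✗ fails (dry || !hot)
  T T F  ✗ fails (!dry || hot)
  T T T  ✗ fails (!mist || !hot)
1 of the 8 rows is a model.

1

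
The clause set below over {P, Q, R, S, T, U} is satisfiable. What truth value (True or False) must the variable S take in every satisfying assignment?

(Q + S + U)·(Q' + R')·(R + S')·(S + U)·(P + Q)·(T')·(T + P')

False

Suppose S = 1.
The clause (R) is unit, so R = 1.
The clause (Q') is unit, so Q = 0.
The clause (P) is unit, so P = 1.
The clause (T') is unit, so T = 0.
But (T) is also a unit clause — contradiction.
So every satisfying assignment has S = False.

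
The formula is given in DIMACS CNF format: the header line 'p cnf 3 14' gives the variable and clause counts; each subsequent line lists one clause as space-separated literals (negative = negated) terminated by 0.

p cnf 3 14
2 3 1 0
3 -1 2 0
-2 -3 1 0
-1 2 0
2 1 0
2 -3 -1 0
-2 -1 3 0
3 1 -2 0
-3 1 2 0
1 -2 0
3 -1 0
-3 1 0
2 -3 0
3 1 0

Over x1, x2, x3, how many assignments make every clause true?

1

There are 2^3 = 8 truth assignments over (x1, x2, x3).
Split on x1. With x1 = True, the clauses containing x1 are satisfied and ¬x1 drops from the rest; 1 of the 2^2 = 4 assignments to the other variables satisfy what remains.
With x1 = False, by the same count on the reduced clause set, 0 assignments work.
(One model: x1=T, x2=T, x3=T.)
Total: 1 + 0 = 1.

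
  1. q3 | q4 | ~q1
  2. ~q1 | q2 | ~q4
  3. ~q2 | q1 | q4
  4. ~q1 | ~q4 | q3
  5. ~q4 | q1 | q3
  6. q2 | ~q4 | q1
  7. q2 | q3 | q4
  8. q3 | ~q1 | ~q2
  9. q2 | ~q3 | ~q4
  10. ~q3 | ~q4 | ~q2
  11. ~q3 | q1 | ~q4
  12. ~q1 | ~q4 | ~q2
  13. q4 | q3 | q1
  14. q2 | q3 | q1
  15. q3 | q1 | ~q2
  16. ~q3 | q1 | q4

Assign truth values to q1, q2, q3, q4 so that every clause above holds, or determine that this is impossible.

q1: 1; q2: 0; q3: 1; q4: 0

Try q3 = 1.
Try q2 = 0.
The clause (~q4) is unit, so q4 = 0.
The clause (q1) is unit, so q1 = 1.
This assignment satisfies each clause.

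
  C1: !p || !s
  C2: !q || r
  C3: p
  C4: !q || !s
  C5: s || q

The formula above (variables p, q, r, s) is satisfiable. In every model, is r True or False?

Suppose r = false.
From the singleton clause (!q), q = false.
From the singleton clause (p), p = true.
From the singleton clause (!s), s = false.
That conflicts with the unit clause (s).
So every satisfying assignment has r = True.

True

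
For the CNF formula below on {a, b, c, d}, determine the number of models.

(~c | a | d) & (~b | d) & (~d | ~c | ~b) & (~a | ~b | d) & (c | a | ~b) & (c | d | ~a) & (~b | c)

6

There are 2^4 = 16 truth assignments over (a, b, c, d).
Split on a. With a = 1, the clauses containing a are satisfied and ~a drops from the rest; 3 of the 2^3 = 8 assignments to the other variables satisfy what remains.
With a = 0, by the same count on the reduced clause set, 3 assignments work.
Total: 3 + 3 = 6.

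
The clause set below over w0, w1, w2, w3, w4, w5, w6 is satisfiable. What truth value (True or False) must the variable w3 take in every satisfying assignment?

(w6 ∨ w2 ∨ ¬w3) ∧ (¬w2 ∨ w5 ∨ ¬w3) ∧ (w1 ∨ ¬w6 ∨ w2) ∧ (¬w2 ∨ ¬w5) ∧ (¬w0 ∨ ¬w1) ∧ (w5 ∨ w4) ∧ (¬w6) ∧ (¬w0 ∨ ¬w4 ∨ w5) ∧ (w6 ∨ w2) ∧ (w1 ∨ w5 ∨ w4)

False

Suppose w3 = True.
From the singleton clause (¬w6), w6 = False.
From the singleton clause (w2), w2 = True.
From the singleton clause (w5), w5 = True.
Now (¬w5) is unsatisfied and unit — conflict.
So every satisfying assignment has w3 = False.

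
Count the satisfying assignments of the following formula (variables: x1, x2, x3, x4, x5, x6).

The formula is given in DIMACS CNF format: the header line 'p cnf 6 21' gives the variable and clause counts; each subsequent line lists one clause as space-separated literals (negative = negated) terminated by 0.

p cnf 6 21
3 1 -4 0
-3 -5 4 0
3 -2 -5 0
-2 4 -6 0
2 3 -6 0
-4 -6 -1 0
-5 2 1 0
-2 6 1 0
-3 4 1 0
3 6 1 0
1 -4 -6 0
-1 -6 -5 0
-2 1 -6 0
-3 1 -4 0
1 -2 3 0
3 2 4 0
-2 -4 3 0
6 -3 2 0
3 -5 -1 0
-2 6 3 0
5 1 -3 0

5

There are 2^6 = 64 truth assignments over (x1, x2, x3, x4, x5, x6).
Split on x4. With x4 = True, the clauses containing x4 are satisfied and ¬x4 drops from the rest; 3 of the 2^5 = 32 assignments to the other variables satisfy what remains.
With x4 = False, by the same count on the reduced clause set, 2 assignments work.
(One model: x1=T, x2=F, x3=F, x4=T, x5=F, x6=F.)
Total: 3 + 2 = 5.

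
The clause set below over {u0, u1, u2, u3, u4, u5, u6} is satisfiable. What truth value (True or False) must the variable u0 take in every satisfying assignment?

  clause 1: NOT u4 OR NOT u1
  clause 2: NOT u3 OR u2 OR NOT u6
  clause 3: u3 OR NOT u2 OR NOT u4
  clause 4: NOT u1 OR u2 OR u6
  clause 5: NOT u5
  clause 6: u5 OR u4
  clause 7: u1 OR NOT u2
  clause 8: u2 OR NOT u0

Suppose u0 = true.
From the singleton clause (NOT u5), u5 = false.
From the singleton clause (u4), u4 = true.
From the singleton clause (NOT u1), u1 = false.
From the singleton clause (NOT u2), u2 = false.
That conflicts with the unit clause (u2).
So every satisfying assignment has u0 = False.

False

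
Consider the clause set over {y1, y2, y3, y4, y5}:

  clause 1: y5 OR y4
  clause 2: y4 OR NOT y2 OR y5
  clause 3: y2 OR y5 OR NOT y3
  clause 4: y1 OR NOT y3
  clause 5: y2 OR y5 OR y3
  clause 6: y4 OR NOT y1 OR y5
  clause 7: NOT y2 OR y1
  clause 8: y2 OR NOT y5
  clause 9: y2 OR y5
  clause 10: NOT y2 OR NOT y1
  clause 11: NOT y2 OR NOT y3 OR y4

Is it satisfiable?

Try y5 = true.
From the singleton clause (y2), y2 = true.
From the singleton clause (y1), y1 = true.
That conflicts with the unit clause (NOT y1).
That branch fails; take y5 = false instead.
From the singleton clause (y4), y4 = true.
From the singleton clause (y2), y2 = true.
From the singleton clause (y1), y1 = true.
That conflicts with the unit clause (NOT y1).
Either choice for y5 ends in contradiction.
No assignment satisfies every clause.

No, unsatisfiable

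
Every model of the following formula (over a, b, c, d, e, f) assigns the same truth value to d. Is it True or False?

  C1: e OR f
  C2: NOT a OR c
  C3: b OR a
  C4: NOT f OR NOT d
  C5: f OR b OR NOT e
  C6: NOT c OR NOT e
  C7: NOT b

False

Suppose d = true.
The clause (NOT f) is unit, so f = false.
The clause (e) is unit, so e = true.
The clause (b) is unit, so b = true.
Now (NOT b) is unsatisfied and unit — conflict.
So every satisfying assignment has d = False.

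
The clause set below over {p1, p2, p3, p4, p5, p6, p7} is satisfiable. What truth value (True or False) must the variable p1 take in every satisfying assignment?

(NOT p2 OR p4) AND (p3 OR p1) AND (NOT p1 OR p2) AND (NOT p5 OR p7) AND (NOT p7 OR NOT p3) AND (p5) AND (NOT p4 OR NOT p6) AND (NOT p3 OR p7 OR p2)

True

Suppose p1 = false.
From the singleton clause (p3), p3 = true.
From the singleton clause (NOT p7), p7 = false.
From the singleton clause (NOT p5), p5 = false.
But (p5) is also a unit clause — contradiction.
So every satisfying assignment has p1 = True.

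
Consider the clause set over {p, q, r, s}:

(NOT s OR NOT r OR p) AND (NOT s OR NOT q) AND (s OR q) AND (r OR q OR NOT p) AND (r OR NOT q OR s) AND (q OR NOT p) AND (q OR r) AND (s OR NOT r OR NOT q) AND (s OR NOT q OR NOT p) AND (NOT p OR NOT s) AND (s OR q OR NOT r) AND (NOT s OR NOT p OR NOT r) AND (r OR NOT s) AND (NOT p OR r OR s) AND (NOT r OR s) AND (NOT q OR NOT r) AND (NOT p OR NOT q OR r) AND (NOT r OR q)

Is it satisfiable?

Unsatisfiable

Branch on s: set s = false.
The clause (q) is unit, so q = true.
The clause (r) is unit, so r = true.
That conflicts with the unit clause (NOT r).
Backtrack on s: now try s = true.
The clause (NOT q) is unit, so q = false.
The clause (NOT p) is unit, so p = false.
The clause (NOT r) is unit, so r = false.
That conflicts with the unit clause (r).
Neither s = true nor s = false works.
No assignment satisfies every clause.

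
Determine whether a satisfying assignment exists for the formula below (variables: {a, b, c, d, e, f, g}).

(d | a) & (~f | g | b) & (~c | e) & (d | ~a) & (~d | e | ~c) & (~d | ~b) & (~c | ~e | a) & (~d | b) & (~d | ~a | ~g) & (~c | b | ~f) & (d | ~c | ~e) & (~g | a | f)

Try d = 1.
From the singleton clause (~b), b = 0.
Now (b) is unsatisfied and unit — conflict.
Undo d and try d = 0.
From the singleton clause (a), a = 1.
Now (~a) is unsatisfied and unit — conflict.
Both values of d lead to a conflict.
No assignment satisfies every clause.

No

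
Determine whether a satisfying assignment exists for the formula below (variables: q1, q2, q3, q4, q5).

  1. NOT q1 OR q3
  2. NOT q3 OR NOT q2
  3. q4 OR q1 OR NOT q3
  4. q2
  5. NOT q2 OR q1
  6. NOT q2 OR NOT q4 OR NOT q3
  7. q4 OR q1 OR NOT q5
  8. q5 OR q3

No

From the singleton clause (q2), q2 = true.
From the singleton clause (NOT q3), q3 = false.
From the singleton clause (NOT q1), q1 = false.
Now (q1) is unsatisfied and unit — conflict.
No assignment satisfies every clause.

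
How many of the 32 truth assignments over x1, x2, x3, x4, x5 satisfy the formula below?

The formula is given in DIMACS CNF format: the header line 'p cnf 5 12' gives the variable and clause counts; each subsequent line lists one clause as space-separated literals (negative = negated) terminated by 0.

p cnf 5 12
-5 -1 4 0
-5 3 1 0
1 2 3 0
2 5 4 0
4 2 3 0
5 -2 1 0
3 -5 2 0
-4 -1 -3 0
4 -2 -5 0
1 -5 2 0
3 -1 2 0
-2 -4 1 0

5

There are 2^5 = 32 truth assignments over (x1, x2, x3, x4, x5).
Split on x5. With x5 = True, the clauses containing x5 are satisfied and ¬x5 drops from the rest; 1 of the 2^4 = 16 assignments to the other variables satisfy what remains.
With x5 = False, by the same count on the reduced clause set, 4 assignments work.
(One model: x1=F, x2=F, x3=T, x4=T, x5=F.)
Total: 1 + 4 = 5.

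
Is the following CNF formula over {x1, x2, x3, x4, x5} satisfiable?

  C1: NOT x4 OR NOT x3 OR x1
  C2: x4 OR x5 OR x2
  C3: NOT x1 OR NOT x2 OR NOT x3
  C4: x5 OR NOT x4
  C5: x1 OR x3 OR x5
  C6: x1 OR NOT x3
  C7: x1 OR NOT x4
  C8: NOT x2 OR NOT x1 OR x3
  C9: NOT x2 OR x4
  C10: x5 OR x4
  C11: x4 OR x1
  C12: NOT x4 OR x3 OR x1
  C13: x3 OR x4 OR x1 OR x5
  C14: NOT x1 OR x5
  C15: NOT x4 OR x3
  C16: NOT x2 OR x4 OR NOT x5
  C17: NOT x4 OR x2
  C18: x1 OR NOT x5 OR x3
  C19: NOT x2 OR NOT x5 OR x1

Branch on x5: set x5 = true.
Branch on x1: set x1 = true.
Branch on x2: set x2 = false.
The clause (NOT x4) is unit, so x4 = false.
All clauses hold; x3 can take either value.
A satisfying assignment: x1=true,  x2=false,  x3=false,  x4=false,  x5=true.

Yes, satisfiable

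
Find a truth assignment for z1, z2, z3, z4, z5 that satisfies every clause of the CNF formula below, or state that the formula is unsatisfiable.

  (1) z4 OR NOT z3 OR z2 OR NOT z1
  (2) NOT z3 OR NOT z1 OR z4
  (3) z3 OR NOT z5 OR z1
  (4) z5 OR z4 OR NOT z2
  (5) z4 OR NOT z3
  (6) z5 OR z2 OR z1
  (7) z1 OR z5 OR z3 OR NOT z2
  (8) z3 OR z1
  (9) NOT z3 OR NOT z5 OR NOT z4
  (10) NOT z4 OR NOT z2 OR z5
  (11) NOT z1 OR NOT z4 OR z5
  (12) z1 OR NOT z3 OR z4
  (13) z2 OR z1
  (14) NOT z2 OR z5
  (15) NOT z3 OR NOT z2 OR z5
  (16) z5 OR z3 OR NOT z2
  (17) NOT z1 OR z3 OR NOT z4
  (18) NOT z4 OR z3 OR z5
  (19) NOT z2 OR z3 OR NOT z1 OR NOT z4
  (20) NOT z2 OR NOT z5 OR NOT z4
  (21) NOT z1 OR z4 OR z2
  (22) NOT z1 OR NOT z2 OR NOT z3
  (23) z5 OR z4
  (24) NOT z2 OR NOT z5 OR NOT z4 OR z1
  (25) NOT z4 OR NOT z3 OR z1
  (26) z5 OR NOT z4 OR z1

Suppose z4 = false.
(NOT z3) alone gives z3 = false.
(z1) alone gives z1 = true.
(z2) alone gives z2 = true.
(z5) alone gives z5 = true.
This assignment satisfies each clause.

z1: true,  z2: true,  z3: false,  z4: false,  z5: true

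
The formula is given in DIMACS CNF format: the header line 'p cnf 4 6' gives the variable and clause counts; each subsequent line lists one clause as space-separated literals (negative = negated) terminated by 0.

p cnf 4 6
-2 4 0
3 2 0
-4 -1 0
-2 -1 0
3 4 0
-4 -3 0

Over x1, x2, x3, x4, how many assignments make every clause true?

3

There are 2^4 = 16 truth assignments over (x1, x2, x3, x4).
Check each against the 6 clauses (columns in the order x1, x2, x3, x4):
  F F F F  ✗ fails (x3 ∨ x2)
  F F F T  ✗ fails (x3 ∨ x2)
  F F T F  ✓ satisfies all
  F F T T  ✗ fails (¬x4 ∨ ¬x3)
  F T F F  ✗ fails (¬x2 ∨ x4)
  F T F T  ✓ satisfies all
  F T T F  ✗ fails (¬x2 ∨ x4)
  F T T T  ✗ fails (¬x4 ∨ ¬x3)
  T F F F  ✗ fails (x3 ∨ x2)
  T F F T  ✗ fails (x3 ∨ x2)
  T F T F  ✓ satisfies all
  T F T T  ✗ fails (¬x4 ∨ ¬x1)
  T T F F  ✗ fails (¬x2 ∨ x4)
  T T F T  ✗ fails (¬x4 ∨ ¬x1)
  T T T F  ✗ fails (¬x2 ∨ x4)
  T T T T  ✗ fails (¬x4 ∨ ¬x1)
3 of the 16 rows are models.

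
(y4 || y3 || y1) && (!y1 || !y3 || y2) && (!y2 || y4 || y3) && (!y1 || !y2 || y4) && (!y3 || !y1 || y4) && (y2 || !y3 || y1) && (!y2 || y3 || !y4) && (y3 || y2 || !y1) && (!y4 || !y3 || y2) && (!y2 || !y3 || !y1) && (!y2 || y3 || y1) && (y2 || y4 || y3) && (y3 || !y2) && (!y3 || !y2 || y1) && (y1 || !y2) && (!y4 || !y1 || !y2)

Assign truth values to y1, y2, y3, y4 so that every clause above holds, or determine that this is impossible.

Try y3 = false.
(!y2) alone gives y2 = false.
(!y1) alone gives y1 = false.
(y4) alone gives y4 = true.
This assignment satisfies each clause.

y1 ↦ false; y2 ↦ false; y3 ↦ false; y4 ↦ true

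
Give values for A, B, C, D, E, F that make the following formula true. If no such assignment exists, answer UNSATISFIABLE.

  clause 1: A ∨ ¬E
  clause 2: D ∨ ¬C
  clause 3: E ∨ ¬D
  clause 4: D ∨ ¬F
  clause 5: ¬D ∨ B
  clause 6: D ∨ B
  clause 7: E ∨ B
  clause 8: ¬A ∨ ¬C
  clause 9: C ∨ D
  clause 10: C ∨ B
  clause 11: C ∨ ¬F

Try A = True.
Unit clause (¬C) forces C = False.
Unit clause (D) forces D = True.
Unit clause (E) forces E = True.
Unit clause (B) forces B = True.
Unit clause (¬F) forces F = False.
Every clause now holds.

A=True; B=True; C=False; D=True; E=True; F=False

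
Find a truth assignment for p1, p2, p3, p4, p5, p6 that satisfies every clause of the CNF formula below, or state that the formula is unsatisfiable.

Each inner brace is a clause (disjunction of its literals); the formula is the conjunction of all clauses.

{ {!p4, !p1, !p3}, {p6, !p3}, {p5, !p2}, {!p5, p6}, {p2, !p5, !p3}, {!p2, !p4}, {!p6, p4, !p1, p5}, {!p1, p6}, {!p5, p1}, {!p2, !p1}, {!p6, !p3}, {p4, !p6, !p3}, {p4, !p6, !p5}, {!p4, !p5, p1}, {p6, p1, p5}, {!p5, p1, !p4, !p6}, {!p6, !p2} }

p1: true,  p2: false,  p3: false,  p4: true,  p5: true,  p6: true

Try p6 = true.
From the singleton clause (!p3), p3 = false.
From the singleton clause (!p2), p2 = false.
Try p5 = true.
From the singleton clause (p1), p1 = true.
From the singleton clause (p4), p4 = true.
All clauses are satisfied.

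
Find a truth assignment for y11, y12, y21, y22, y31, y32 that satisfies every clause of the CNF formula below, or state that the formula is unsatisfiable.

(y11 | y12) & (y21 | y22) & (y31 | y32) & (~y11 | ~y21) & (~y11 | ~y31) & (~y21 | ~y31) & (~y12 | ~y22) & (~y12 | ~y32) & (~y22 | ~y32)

UNSATISFIABLE

Try y11 = 1.
The clause (~y21) is unit, so y21 = 0.
The clause (y22) is unit, so y22 = 1.
The clause (~y31) is unit, so y31 = 0.
The clause (y32) is unit, so y32 = 1.
That conflicts with the unit clause (~y32).
So y11 must be the other value — set y11 = 0.
The clause (y12) is unit, so y12 = 1.
The clause (~y22) is unit, so y22 = 0.
The clause (y21) is unit, so y21 = 1.
The clause (~y31) is unit, so y31 = 0.
The clause (y32) is unit, so y32 = 1.
That conflicts with the unit clause (~y32).
Both values of y11 lead to a conflict.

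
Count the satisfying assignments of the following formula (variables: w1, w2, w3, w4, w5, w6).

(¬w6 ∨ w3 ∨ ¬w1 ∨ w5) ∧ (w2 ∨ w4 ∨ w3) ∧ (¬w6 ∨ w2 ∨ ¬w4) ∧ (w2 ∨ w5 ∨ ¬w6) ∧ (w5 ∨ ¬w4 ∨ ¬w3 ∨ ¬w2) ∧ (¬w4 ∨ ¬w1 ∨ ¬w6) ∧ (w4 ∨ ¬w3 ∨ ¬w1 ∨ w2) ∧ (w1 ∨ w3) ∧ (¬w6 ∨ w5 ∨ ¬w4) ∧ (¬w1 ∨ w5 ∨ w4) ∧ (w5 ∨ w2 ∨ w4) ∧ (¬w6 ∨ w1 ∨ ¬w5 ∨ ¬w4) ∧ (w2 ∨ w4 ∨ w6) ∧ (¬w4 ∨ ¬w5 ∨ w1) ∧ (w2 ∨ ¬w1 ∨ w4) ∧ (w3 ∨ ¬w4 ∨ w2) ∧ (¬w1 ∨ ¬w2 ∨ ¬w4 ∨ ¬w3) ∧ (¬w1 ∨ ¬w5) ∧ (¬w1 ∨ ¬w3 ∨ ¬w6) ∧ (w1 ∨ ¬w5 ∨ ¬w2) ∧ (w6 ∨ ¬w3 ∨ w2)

There are 2^6 = 64 truth assignments over (w1, w2, w3, w4, w5, w6).
Split on w6. With w6 = True, the clauses containing w6 are satisfied and ¬w6 drops from the rest; 2 of the 2^5 = 32 assignments to the other variables satisfy what remains.
With w6 = False, by the same count on the reduced clause set, 2 assignments work.
Total: 2 + 2 = 4.

4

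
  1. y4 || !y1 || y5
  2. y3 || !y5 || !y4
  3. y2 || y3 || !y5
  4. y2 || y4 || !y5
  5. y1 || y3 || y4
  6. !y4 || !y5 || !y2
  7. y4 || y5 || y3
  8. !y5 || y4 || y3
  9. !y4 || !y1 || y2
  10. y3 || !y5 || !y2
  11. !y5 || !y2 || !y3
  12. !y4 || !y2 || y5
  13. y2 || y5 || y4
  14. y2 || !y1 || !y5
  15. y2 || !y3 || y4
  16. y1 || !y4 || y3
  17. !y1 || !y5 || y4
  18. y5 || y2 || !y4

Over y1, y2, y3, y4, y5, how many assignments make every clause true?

2

There are 2^5 = 32 truth assignments over (y1, y2, y3, y4, y5).
Split on y4. With y4 = true, the clauses containing y4 are satisfied and !y4 drops from the rest; 1 of the 2^4 = 16 assignments to the other variables satisfy what remains.
With y4 = false, by the same count on the reduced clause set, 1 assignment works.
(One model: y1=F, y2=F, y3=T, y4=T, y5=T.)
Total: 1 + 1 = 2.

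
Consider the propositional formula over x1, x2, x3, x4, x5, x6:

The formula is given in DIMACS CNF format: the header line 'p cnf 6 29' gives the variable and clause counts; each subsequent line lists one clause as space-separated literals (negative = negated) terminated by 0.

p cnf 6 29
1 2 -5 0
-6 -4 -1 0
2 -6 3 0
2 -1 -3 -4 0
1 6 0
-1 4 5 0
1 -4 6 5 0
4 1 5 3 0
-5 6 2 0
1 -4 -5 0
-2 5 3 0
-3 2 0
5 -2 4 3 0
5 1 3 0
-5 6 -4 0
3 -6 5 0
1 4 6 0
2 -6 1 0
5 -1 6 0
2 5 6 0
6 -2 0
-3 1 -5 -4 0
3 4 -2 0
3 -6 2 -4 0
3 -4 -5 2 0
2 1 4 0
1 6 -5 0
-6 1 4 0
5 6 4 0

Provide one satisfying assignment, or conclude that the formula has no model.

Case x1 = False:
Unit clause (x6) forces x6 = True.
Unit clause (x2) forces x2 = True.
Unit clause (x4) forces x4 = True.
Unit clause (¬x5) forces x5 = False.
Unit clause (x3) forces x3 = True.
This assignment satisfies each clause.

x1=False, x2=True, x3=True, x4=True, x5=False, x6=True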